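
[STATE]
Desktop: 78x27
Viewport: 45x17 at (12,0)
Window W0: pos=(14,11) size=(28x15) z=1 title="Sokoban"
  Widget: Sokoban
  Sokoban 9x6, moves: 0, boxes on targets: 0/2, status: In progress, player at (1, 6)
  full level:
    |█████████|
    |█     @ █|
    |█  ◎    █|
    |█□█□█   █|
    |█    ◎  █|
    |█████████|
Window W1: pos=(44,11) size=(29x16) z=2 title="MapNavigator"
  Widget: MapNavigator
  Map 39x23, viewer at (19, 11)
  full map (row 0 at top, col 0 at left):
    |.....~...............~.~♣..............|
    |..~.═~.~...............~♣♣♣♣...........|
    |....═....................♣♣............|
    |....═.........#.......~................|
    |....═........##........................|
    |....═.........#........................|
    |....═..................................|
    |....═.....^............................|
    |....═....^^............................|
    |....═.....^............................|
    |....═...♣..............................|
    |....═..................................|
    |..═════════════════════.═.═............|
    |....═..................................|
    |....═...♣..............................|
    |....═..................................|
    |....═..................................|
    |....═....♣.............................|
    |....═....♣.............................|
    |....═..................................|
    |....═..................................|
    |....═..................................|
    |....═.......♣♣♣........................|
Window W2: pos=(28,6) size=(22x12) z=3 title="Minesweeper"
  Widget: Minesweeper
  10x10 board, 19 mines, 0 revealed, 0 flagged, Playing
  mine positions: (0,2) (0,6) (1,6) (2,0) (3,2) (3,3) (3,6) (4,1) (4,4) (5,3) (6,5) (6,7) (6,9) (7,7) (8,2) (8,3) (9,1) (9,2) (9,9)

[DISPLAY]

                                             
                                             
                                             
                                             
                                             
                                             
                ┏━━━━━━━━━━━━━━━━━━━━┓       
                ┃ Minesweeper        ┃       
                ┠────────────────────┨       
                ┃■■■■■■■■■■          ┃       
                ┃■■■■■■■■■■          ┃       
  ┏━━━━━━━━━━━━━┃■■■■■■■■■■          ┃━━━━━━━
  ┃ Sokoban     ┃■■■■■■■■■■          ┃avigato
  ┠─────────────┃■■■■■■■■■■          ┃───────
  ┃█████████    ┃■■■■■■■■■■          ┃...#...
  ┃█     @ █    ┃■■■■■■■■■■          ┃.......
  ┃█  ◎    █    ┃■■■■■■■■■■          ┃.......


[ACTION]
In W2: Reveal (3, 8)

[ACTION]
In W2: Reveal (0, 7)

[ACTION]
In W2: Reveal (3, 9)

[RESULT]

                                             
                                             
                                             
                                             
                                             
                                             
                ┏━━━━━━━━━━━━━━━━━━━━┓       
                ┃ Minesweeper        ┃       
                ┠────────────────────┨       
                ┃■■■■■■■2            ┃       
                ┃■■■■■■■2            ┃       
  ┏━━━━━━━━━━━━━┃■■■■■■■2            ┃━━━━━━━
  ┃ Sokoban     ┃■■■■■■■1            ┃avigato
  ┠─────────────┃■■■■■■■1            ┃───────
  ┃█████████    ┃■■■■■■■121          ┃...#...
  ┃█     @ █    ┃■■■■■■■■■■          ┃.......
  ┃█  ◎    █    ┃■■■■■■■■■■          ┃.......


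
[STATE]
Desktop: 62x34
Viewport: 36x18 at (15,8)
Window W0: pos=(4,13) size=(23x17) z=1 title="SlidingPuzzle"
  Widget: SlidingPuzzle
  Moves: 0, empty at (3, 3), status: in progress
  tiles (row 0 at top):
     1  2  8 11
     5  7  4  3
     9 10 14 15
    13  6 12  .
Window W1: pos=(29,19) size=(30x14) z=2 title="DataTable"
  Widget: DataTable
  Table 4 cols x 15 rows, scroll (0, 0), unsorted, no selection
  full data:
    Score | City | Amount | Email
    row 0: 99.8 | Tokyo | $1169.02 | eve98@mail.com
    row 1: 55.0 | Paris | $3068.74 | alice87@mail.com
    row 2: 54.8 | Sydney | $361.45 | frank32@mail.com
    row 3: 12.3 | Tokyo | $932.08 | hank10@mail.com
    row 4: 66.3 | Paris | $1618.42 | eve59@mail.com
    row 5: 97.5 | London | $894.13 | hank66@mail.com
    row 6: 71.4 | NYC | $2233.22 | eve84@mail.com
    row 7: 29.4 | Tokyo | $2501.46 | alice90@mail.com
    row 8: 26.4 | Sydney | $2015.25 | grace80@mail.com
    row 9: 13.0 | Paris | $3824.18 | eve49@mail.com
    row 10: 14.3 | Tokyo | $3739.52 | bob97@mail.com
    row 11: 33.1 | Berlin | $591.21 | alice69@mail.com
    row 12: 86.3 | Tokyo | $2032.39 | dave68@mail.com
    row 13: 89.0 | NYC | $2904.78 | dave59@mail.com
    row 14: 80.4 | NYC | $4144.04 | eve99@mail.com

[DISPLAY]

                                    
                                    
                                    
                                    
                                    
━━━━━━━━━━━┓                        
zzle       ┃                        
───────────┨                        
┬────┬────┐┃                        
│  8 │ 11 │┃                        
┼────┼────┤┃                        
│  4 │  3 │┃  ┏━━━━━━━━━━━━━━━━━━━━━
┼────┼────┤┃  ┃ DataTable           
│ 14 │ 15 │┃  ┠─────────────────────
┼────┼────┤┃  ┃Score│City  │Amount  
│ 12 │    │┃  ┃─────┼──────┼────────
┴────┴────┘┃  ┃99.8 │Tokyo │$1169.02
           ┃  ┃55.0 │Paris │$3068.74


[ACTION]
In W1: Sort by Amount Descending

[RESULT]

                                    
                                    
                                    
                                    
                                    
━━━━━━━━━━━┓                        
zzle       ┃                        
───────────┨                        
┬────┬────┐┃                        
│  8 │ 11 │┃                        
┼────┼────┤┃                        
│  4 │  3 │┃  ┏━━━━━━━━━━━━━━━━━━━━━
┼────┼────┤┃  ┃ DataTable           
│ 14 │ 15 │┃  ┠─────────────────────
┼────┼────┤┃  ┃Score│City  │Amount ▼
│ 12 │    │┃  ┃─────┼──────┼────────
┴────┴────┘┃  ┃80.4 │NYC   │$4144.04
           ┃  ┃13.0 │Paris │$3824.18


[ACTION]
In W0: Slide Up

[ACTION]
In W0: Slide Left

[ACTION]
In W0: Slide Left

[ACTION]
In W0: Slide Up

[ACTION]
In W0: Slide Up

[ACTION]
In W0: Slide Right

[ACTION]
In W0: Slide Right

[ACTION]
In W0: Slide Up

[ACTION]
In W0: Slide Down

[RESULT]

                                    
                                    
                                    
                                    
                                    
━━━━━━━━━━━┓                        
zzle       ┃                        
───────────┨                        
┬────┬────┐┃                        
│  8 │ 11 │┃                        
┼────┼────┤┃                        
│  4 │  3 │┃  ┏━━━━━━━━━━━━━━━━━━━━━
┼────┼────┤┃  ┃ DataTable           
│ 14 │ 15 │┃  ┠─────────────────────
┼────┼────┤┃  ┃Score│City  │Amount ▼
│  6 │ 12 │┃  ┃─────┼──────┼────────
┴────┴────┘┃  ┃80.4 │NYC   │$4144.04
           ┃  ┃13.0 │Paris │$3824.18


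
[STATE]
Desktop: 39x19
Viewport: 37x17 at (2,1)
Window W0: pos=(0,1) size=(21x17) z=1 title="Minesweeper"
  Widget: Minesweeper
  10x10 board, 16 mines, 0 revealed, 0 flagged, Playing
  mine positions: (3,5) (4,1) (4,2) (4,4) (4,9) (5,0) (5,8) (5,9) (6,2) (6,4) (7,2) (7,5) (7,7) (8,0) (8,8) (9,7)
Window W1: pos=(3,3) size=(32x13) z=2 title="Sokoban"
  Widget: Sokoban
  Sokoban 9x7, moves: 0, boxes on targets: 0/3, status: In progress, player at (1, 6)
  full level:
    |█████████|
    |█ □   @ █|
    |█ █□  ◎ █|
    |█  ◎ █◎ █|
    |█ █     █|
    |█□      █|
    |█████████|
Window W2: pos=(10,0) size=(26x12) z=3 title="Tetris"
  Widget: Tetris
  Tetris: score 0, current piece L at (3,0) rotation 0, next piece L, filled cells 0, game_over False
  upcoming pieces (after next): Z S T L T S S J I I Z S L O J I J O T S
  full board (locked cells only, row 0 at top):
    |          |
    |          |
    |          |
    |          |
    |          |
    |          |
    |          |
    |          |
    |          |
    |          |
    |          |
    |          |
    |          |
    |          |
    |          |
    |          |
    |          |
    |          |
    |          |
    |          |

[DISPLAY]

━━━━━━━━┃ Tetris                 ┃   
Mineswee┠────────────────────────┨   
─┏━━━━━━┃          │Next:        ┃   
■┃ Sokob┃          │  ▒          ┃   
■┠──────┃          │▒▒▒          ┃   
■┃██████┃          │             ┃   
■┃█ □   ┃          │             ┃   
■┃█ █□  ┃          │             ┃   
■┃█  ◎ █┃          │Score:       ┃   
■┃█ █   ┃          │0            ┃   
■┃█□    ┗━━━━━━━━━━━━━━━━━━━━━━━━┛   
■┃█████████                     ┃    
■┃Moves: 0  0/3                 ┃    
 ┃                              ┃    
 ┗━━━━━━━━━━━━━━━━━━━━━━━━━━━━━━┛    
                  ┃                  
━━━━━━━━━━━━━━━━━━┛                  


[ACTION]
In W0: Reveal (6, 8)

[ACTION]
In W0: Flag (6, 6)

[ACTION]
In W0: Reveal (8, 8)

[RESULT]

━━━━━━━━┃ Tetris                 ┃   
Mineswee┠────────────────────────┨   
─┏━━━━━━┃          │Next:        ┃   
■┃ Sokob┃          │  ▒          ┃   
■┠──────┃          │▒▒▒          ┃   
■┃██████┃          │             ┃   
■┃█ □   ┃          │             ┃   
✹┃█ █□  ┃          │             ┃   
■┃█  ◎ █┃          │Score:       ┃   
■┃█ █   ┃          │0            ┃   
■┃█□    ┗━━━━━━━━━━━━━━━━━━━━━━━━┛   
■┃█████████                     ┃    
■┃Moves: 0  0/3                 ┃    
 ┃                              ┃    
 ┗━━━━━━━━━━━━━━━━━━━━━━━━━━━━━━┛    
                  ┃                  
━━━━━━━━━━━━━━━━━━┛                  


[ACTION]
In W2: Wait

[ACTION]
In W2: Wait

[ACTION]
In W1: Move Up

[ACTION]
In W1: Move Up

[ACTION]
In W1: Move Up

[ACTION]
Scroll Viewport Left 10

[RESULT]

┏━━━━━━━━━┃ Tetris                 ┃ 
┃ Mineswee┠────────────────────────┨ 
┠──┏━━━━━━┃          │Next:        ┃ 
┃■■┃ Sokob┃          │  ▒          ┃ 
┃■■┠──────┃          │▒▒▒          ┃ 
┃■■┃██████┃          │             ┃ 
┃■■┃█ □   ┃          │             ┃ 
┃■✹┃█ █□  ┃          │             ┃ 
┃✹■┃█  ◎ █┃          │Score:       ┃ 
┃■■┃█ █   ┃          │0            ┃ 
┃■■┃█□    ┗━━━━━━━━━━━━━━━━━━━━━━━━┛ 
┃✹■┃█████████                     ┃  
┃■■┃Moves: 0  0/3                 ┃  
┃  ┃                              ┃  
┃  ┗━━━━━━━━━━━━━━━━━━━━━━━━━━━━━━┛  
┃                   ┃                
┗━━━━━━━━━━━━━━━━━━━┛                


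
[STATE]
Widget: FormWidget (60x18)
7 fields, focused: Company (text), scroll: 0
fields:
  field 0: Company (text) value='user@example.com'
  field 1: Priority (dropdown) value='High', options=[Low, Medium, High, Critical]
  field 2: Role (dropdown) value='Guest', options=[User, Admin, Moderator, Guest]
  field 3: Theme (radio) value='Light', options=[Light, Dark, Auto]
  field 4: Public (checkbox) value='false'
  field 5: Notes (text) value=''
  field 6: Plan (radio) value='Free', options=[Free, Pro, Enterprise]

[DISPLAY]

> Company:    [user@example.com                            ]
  Priority:   [High                                       ▼]
  Role:       [Guest                                      ▼]
  Theme:      (●) Light  ( ) Dark  ( ) Auto                 
  Public:     [ ]                                           
  Notes:      [                                            ]
  Plan:       (●) Free  ( ) Pro  ( ) Enterprise             
                                                            
                                                            
                                                            
                                                            
                                                            
                                                            
                                                            
                                                            
                                                            
                                                            
                                                            


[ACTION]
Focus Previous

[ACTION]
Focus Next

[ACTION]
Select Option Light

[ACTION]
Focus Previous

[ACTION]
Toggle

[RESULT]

  Company:    [user@example.com                            ]
  Priority:   [High                                       ▼]
  Role:       [Guest                                      ▼]
  Theme:      (●) Light  ( ) Dark  ( ) Auto                 
  Public:     [ ]                                           
  Notes:      [                                            ]
> Plan:       (●) Free  ( ) Pro  ( ) Enterprise             
                                                            
                                                            
                                                            
                                                            
                                                            
                                                            
                                                            
                                                            
                                                            
                                                            
                                                            


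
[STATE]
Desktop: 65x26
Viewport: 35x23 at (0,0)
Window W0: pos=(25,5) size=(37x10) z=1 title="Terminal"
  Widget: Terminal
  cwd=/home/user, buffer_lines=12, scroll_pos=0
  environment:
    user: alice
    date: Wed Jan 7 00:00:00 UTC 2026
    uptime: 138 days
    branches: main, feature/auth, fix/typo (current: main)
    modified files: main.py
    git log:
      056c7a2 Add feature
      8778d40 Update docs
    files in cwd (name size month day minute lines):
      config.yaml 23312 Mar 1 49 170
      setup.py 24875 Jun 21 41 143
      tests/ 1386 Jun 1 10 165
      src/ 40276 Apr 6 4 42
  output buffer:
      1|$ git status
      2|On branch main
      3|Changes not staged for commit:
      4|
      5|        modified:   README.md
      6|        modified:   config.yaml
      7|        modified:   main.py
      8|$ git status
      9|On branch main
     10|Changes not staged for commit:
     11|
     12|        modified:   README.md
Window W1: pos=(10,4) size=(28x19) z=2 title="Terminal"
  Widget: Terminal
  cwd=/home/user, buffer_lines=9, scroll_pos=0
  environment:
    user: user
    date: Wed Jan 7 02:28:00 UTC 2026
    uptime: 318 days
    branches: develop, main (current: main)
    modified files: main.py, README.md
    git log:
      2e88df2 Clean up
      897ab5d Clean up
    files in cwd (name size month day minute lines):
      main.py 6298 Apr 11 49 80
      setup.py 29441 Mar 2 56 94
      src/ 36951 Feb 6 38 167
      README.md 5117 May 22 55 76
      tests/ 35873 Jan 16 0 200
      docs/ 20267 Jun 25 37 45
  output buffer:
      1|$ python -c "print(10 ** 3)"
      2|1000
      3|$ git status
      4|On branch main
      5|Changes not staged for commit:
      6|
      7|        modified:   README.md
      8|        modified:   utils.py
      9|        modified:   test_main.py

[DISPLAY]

                                   
                                   
                                   
                                   
          ┏━━━━━━━━━━━━━━━━━━━━━━━━
          ┃ Terminal               
          ┠────────────────────────
          ┃$ python -c "print(10 **
          ┃1000                    
          ┃$ git status            
          ┃On branch main          
          ┃Changes not staged for c
          ┃                        
          ┃        modified:   READ
          ┃        modified:   util
          ┃        modified:   test
          ┃$ █                     
          ┃                        
          ┃                        
          ┃                        
          ┃                        
          ┃                        
          ┗━━━━━━━━━━━━━━━━━━━━━━━━


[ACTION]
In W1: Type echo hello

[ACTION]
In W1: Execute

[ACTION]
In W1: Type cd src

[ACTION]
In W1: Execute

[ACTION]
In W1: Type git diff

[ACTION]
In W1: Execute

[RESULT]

                                   
                                   
                                   
                                   
          ┏━━━━━━━━━━━━━━━━━━━━━━━━
          ┃ Terminal               
          ┠────────────────────────
          ┃        modified:   READ
          ┃        modified:   util
          ┃        modified:   test
          ┃$ echo hello            
          ┃hello                   
          ┃$ cd src                
          ┃                        
          ┃$ git diff              
          ┃diff --git a/main.py b/m
          ┃--- a/main.py           
          ┃+++ b/main.py           
          ┃@@ -1,3 +1,4 @@         
          ┃+# updated              
          ┃ import sys             
          ┃$ █                     
          ┗━━━━━━━━━━━━━━━━━━━━━━━━


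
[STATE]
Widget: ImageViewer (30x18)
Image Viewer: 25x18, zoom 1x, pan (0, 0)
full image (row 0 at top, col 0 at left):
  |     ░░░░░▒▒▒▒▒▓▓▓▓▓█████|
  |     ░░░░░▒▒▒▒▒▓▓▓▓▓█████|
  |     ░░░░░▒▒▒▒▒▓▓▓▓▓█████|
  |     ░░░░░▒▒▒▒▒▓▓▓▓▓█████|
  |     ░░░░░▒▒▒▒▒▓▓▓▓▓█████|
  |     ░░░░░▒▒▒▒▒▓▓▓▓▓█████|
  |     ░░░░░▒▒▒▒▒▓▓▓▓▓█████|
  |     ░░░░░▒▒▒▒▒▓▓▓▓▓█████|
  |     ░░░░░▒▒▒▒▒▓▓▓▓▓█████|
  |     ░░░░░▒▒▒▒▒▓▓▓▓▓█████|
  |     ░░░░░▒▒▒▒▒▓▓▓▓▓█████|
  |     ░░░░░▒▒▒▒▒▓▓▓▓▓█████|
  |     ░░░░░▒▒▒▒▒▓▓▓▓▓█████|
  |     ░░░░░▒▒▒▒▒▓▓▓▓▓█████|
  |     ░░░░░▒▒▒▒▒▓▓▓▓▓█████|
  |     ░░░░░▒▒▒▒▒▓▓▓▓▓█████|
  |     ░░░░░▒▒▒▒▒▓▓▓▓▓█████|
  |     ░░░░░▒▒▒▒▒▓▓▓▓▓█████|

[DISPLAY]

     ░░░░░▒▒▒▒▒▓▓▓▓▓█████     
     ░░░░░▒▒▒▒▒▓▓▓▓▓█████     
     ░░░░░▒▒▒▒▒▓▓▓▓▓█████     
     ░░░░░▒▒▒▒▒▓▓▓▓▓█████     
     ░░░░░▒▒▒▒▒▓▓▓▓▓█████     
     ░░░░░▒▒▒▒▒▓▓▓▓▓█████     
     ░░░░░▒▒▒▒▒▓▓▓▓▓█████     
     ░░░░░▒▒▒▒▒▓▓▓▓▓█████     
     ░░░░░▒▒▒▒▒▓▓▓▓▓█████     
     ░░░░░▒▒▒▒▒▓▓▓▓▓█████     
     ░░░░░▒▒▒▒▒▓▓▓▓▓█████     
     ░░░░░▒▒▒▒▒▓▓▓▓▓█████     
     ░░░░░▒▒▒▒▒▓▓▓▓▓█████     
     ░░░░░▒▒▒▒▒▓▓▓▓▓█████     
     ░░░░░▒▒▒▒▒▓▓▓▓▓█████     
     ░░░░░▒▒▒▒▒▓▓▓▓▓█████     
     ░░░░░▒▒▒▒▒▓▓▓▓▓█████     
     ░░░░░▒▒▒▒▒▓▓▓▓▓█████     


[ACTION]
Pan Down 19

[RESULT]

                              
                              
                              
                              
                              
                              
                              
                              
                              
                              
                              
                              
                              
                              
                              
                              
                              
                              


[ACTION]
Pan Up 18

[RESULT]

     ░░░░░▒▒▒▒▒▓▓▓▓▓█████     
     ░░░░░▒▒▒▒▒▓▓▓▓▓█████     
     ░░░░░▒▒▒▒▒▓▓▓▓▓█████     
     ░░░░░▒▒▒▒▒▓▓▓▓▓█████     
     ░░░░░▒▒▒▒▒▓▓▓▓▓█████     
     ░░░░░▒▒▒▒▒▓▓▓▓▓█████     
     ░░░░░▒▒▒▒▒▓▓▓▓▓█████     
     ░░░░░▒▒▒▒▒▓▓▓▓▓█████     
     ░░░░░▒▒▒▒▒▓▓▓▓▓█████     
     ░░░░░▒▒▒▒▒▓▓▓▓▓█████     
     ░░░░░▒▒▒▒▒▓▓▓▓▓█████     
     ░░░░░▒▒▒▒▒▓▓▓▓▓█████     
     ░░░░░▒▒▒▒▒▓▓▓▓▓█████     
     ░░░░░▒▒▒▒▒▓▓▓▓▓█████     
     ░░░░░▒▒▒▒▒▓▓▓▓▓█████     
     ░░░░░▒▒▒▒▒▓▓▓▓▓█████     
     ░░░░░▒▒▒▒▒▓▓▓▓▓█████     
                              


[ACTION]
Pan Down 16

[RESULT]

     ░░░░░▒▒▒▒▒▓▓▓▓▓█████     
                              
                              
                              
                              
                              
                              
                              
                              
                              
                              
                              
                              
                              
                              
                              
                              
                              


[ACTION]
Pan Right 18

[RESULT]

▓▓█████                       
                              
                              
                              
                              
                              
                              
                              
                              
                              
                              
                              
                              
                              
                              
                              
                              
                              


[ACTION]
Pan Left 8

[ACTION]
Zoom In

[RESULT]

░░░░░░░░░░▒▒▒▒▒▒▒▒▒▒▓▓▓▓▓▓▓▓▓▓
░░░░░░░░░░▒▒▒▒▒▒▒▒▒▒▓▓▓▓▓▓▓▓▓▓
░░░░░░░░░░▒▒▒▒▒▒▒▒▒▒▓▓▓▓▓▓▓▓▓▓
░░░░░░░░░░▒▒▒▒▒▒▒▒▒▒▓▓▓▓▓▓▓▓▓▓
░░░░░░░░░░▒▒▒▒▒▒▒▒▒▒▓▓▓▓▓▓▓▓▓▓
░░░░░░░░░░▒▒▒▒▒▒▒▒▒▒▓▓▓▓▓▓▓▓▓▓
░░░░░░░░░░▒▒▒▒▒▒▒▒▒▒▓▓▓▓▓▓▓▓▓▓
░░░░░░░░░░▒▒▒▒▒▒▒▒▒▒▓▓▓▓▓▓▓▓▓▓
░░░░░░░░░░▒▒▒▒▒▒▒▒▒▒▓▓▓▓▓▓▓▓▓▓
░░░░░░░░░░▒▒▒▒▒▒▒▒▒▒▓▓▓▓▓▓▓▓▓▓
░░░░░░░░░░▒▒▒▒▒▒▒▒▒▒▓▓▓▓▓▓▓▓▓▓
░░░░░░░░░░▒▒▒▒▒▒▒▒▒▒▓▓▓▓▓▓▓▓▓▓
░░░░░░░░░░▒▒▒▒▒▒▒▒▒▒▓▓▓▓▓▓▓▓▓▓
░░░░░░░░░░▒▒▒▒▒▒▒▒▒▒▓▓▓▓▓▓▓▓▓▓
░░░░░░░░░░▒▒▒▒▒▒▒▒▒▒▓▓▓▓▓▓▓▓▓▓
░░░░░░░░░░▒▒▒▒▒▒▒▒▒▒▓▓▓▓▓▓▓▓▓▓
░░░░░░░░░░▒▒▒▒▒▒▒▒▒▒▓▓▓▓▓▓▓▓▓▓
░░░░░░░░░░▒▒▒▒▒▒▒▒▒▒▓▓▓▓▓▓▓▓▓▓


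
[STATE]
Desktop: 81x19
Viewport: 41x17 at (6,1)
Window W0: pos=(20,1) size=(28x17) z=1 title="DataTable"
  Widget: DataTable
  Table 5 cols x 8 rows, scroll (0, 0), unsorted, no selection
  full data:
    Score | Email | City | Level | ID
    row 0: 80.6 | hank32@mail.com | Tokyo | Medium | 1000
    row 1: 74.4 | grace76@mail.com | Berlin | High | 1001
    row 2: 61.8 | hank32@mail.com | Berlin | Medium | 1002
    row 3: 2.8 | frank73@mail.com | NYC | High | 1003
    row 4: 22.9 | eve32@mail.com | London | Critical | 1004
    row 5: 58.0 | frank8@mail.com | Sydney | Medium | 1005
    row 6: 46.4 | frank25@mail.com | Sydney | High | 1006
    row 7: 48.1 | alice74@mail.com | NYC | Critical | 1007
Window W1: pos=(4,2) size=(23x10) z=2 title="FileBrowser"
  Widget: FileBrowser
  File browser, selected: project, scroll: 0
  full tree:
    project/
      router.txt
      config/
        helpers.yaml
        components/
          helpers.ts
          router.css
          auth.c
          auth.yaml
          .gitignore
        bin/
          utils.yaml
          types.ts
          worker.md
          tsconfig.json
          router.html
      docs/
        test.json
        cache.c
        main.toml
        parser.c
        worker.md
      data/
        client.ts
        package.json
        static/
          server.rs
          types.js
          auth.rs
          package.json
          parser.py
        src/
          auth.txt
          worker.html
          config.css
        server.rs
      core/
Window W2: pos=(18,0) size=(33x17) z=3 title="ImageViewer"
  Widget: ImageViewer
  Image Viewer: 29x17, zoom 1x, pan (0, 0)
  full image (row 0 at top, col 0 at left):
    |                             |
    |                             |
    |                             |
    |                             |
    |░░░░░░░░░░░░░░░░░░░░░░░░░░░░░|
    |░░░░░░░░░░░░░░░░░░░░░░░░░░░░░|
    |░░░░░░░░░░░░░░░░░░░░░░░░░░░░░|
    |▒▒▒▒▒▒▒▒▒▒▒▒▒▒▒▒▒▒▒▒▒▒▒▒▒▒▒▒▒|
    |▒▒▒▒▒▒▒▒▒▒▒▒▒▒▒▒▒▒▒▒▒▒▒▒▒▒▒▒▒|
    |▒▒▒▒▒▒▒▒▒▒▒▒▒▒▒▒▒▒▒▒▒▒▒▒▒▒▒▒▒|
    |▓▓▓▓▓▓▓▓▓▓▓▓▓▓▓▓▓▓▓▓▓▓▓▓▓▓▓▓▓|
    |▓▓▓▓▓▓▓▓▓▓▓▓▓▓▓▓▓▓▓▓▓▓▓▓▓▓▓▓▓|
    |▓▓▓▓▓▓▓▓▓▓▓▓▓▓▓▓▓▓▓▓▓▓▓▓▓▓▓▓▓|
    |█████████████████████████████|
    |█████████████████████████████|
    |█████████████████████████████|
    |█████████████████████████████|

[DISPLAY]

            ┃ ImageViewer                
━━━━━━━━━━━━┠────────────────────────────
FileBrowser ┃                            
────────────┃                            
 [-] project┃                            
   router.tx┃                            
   [+] confi┃░░░░░░░░░░░░░░░░░░░░░░░░░░░░
   [+] docs/┃░░░░░░░░░░░░░░░░░░░░░░░░░░░░
   [+] data/┃░░░░░░░░░░░░░░░░░░░░░░░░░░░░
   [+] core/┃▒▒▒▒▒▒▒▒▒▒▒▒▒▒▒▒▒▒▒▒▒▒▒▒▒▒▒▒
━━━━━━━━━━━━┃▒▒▒▒▒▒▒▒▒▒▒▒▒▒▒▒▒▒▒▒▒▒▒▒▒▒▒▒
            ┃▒▒▒▒▒▒▒▒▒▒▒▒▒▒▒▒▒▒▒▒▒▒▒▒▒▒▒▒
            ┃▓▓▓▓▓▓▓▓▓▓▓▓▓▓▓▓▓▓▓▓▓▓▓▓▓▓▓▓
            ┃▓▓▓▓▓▓▓▓▓▓▓▓▓▓▓▓▓▓▓▓▓▓▓▓▓▓▓▓
            ┃▓▓▓▓▓▓▓▓▓▓▓▓▓▓▓▓▓▓▓▓▓▓▓▓▓▓▓▓
            ┗━━━━━━━━━━━━━━━━━━━━━━━━━━━━
              ┗━━━━━━━━━━━━━━━━━━━━━━━━━━


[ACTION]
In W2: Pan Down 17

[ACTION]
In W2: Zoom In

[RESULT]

            ┃ ImageViewer                
━━━━━━━━━━━━┠────────────────────────────
FileBrowser ┃▒▒▒▒▒▒▒▒▒▒▒▒▒▒▒▒▒▒▒▒▒▒▒▒▒▒▒▒
────────────┃▒▒▒▒▒▒▒▒▒▒▒▒▒▒▒▒▒▒▒▒▒▒▒▒▒▒▒▒
 [-] project┃▒▒▒▒▒▒▒▒▒▒▒▒▒▒▒▒▒▒▒▒▒▒▒▒▒▒▒▒
   router.tx┃▓▓▓▓▓▓▓▓▓▓▓▓▓▓▓▓▓▓▓▓▓▓▓▓▓▓▓▓
   [+] confi┃▓▓▓▓▓▓▓▓▓▓▓▓▓▓▓▓▓▓▓▓▓▓▓▓▓▓▓▓
   [+] docs/┃▓▓▓▓▓▓▓▓▓▓▓▓▓▓▓▓▓▓▓▓▓▓▓▓▓▓▓▓
   [+] data/┃▓▓▓▓▓▓▓▓▓▓▓▓▓▓▓▓▓▓▓▓▓▓▓▓▓▓▓▓
   [+] core/┃▓▓▓▓▓▓▓▓▓▓▓▓▓▓▓▓▓▓▓▓▓▓▓▓▓▓▓▓
━━━━━━━━━━━━┃▓▓▓▓▓▓▓▓▓▓▓▓▓▓▓▓▓▓▓▓▓▓▓▓▓▓▓▓
            ┃████████████████████████████
            ┃████████████████████████████
            ┃████████████████████████████
            ┃████████████████████████████
            ┗━━━━━━━━━━━━━━━━━━━━━━━━━━━━
              ┗━━━━━━━━━━━━━━━━━━━━━━━━━━


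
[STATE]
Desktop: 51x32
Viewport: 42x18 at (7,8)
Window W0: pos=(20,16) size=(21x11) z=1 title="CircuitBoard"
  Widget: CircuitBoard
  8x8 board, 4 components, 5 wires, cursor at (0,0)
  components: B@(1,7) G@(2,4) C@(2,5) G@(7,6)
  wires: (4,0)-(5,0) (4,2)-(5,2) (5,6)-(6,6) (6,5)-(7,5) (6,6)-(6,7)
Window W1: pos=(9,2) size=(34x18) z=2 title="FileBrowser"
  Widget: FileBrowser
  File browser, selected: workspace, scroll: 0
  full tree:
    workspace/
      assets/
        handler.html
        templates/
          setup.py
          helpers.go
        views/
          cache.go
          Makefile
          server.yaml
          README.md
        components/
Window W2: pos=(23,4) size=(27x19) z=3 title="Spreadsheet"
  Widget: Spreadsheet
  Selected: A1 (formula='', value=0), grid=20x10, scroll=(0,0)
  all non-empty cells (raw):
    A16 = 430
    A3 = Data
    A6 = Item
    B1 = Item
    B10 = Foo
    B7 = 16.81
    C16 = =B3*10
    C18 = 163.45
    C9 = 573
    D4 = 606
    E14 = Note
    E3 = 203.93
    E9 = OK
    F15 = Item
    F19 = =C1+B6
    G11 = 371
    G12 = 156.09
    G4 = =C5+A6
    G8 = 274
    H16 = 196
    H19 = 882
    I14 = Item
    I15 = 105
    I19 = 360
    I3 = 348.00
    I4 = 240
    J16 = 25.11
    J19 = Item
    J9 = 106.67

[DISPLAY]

  ┃             ┃       A       B       C 
  ┃             ┃-------------------------
  ┃             ┃  1      [0]Item         
  ┃             ┃  2        0       0     
  ┃             ┃  3 Data           0     
  ┃             ┃  4        0       0     
  ┃             ┃  5        0       0     
  ┃             ┃  6 Item           0     
  ┃             ┃  7        0   16.81     
  ┃             ┃  8        0       0     
  ┃             ┃  9        0       0     
  ┗━━━━━━━━━━━━━┃ 10        0Foo          
             ┃0 ┃ 11        0       0     
             ┃  ┃ 12        0       0     
             ┃1 ┗━━━━━━━━━━━━━━━━━━━━━━━━━
             ┃                   ┃        
             ┃2                  ┃        
             ┃                   ┃        


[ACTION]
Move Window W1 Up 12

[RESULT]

  ┃             ┃       A       B       C 
  ┃             ┃-------------------------
  ┃             ┃  1      [0]Item         
  ┃             ┃  2        0       0     
  ┃             ┃  3 Data           0     
  ┃             ┃  4        0       0     
  ┃             ┃  5        0       0     
  ┃             ┃  6 Item           0     
  ┃             ┃  7        0   16.81     
  ┗━━━━━━━━━━━━━┃  8        0       0     
             ┠──┃  9        0       0     
             ┃  ┃ 10        0Foo          
             ┃0 ┃ 11        0       0     
             ┃  ┃ 12        0       0     
             ┃1 ┗━━━━━━━━━━━━━━━━━━━━━━━━━
             ┃                   ┃        
             ┃2                  ┃        
             ┃                   ┃        


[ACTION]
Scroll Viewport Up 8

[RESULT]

  ┏━━━━━━━━━━━━━━━━━━━━━━━━━━━━━━━━┓      
  ┃ FileBrowser                    ┃      
  ┠────────────────────────────────┨      
  ┃> [-] workspace/                ┃      
  ┃    [+] asset┏━━━━━━━━━━━━━━━━━━━━━━━━━
  ┃             ┃ Spreadsheet             
  ┃             ┠─────────────────────────
  ┃             ┃A1:                      
  ┃             ┃       A       B       C 
  ┃             ┃-------------------------
  ┃             ┃  1      [0]Item         
  ┃             ┃  2        0       0     
  ┃             ┃  3 Data           0     
  ┃             ┃  4        0       0     
  ┃             ┃  5        0       0     
  ┃             ┃  6 Item           0     
  ┃             ┃  7        0   16.81     
  ┗━━━━━━━━━━━━━┃  8        0       0     


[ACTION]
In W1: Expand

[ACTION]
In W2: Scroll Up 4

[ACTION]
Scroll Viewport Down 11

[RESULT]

  ┃             ┃  2        0       0     
  ┃             ┃  3 Data           0     
  ┃             ┃  4        0       0     
  ┃             ┃  5        0       0     
  ┃             ┃  6 Item           0     
  ┃             ┃  7        0   16.81     
  ┗━━━━━━━━━━━━━┃  8        0       0     
             ┠──┃  9        0       0     
             ┃  ┃ 10        0Foo          
             ┃0 ┃ 11        0       0     
             ┃  ┃ 12        0       0     
             ┃1 ┗━━━━━━━━━━━━━━━━━━━━━━━━━
             ┃                   ┃        
             ┃2                  ┃        
             ┃                   ┃        
             ┗━━━━━━━━━━━━━━━━━━━┛        
                                          
                                          


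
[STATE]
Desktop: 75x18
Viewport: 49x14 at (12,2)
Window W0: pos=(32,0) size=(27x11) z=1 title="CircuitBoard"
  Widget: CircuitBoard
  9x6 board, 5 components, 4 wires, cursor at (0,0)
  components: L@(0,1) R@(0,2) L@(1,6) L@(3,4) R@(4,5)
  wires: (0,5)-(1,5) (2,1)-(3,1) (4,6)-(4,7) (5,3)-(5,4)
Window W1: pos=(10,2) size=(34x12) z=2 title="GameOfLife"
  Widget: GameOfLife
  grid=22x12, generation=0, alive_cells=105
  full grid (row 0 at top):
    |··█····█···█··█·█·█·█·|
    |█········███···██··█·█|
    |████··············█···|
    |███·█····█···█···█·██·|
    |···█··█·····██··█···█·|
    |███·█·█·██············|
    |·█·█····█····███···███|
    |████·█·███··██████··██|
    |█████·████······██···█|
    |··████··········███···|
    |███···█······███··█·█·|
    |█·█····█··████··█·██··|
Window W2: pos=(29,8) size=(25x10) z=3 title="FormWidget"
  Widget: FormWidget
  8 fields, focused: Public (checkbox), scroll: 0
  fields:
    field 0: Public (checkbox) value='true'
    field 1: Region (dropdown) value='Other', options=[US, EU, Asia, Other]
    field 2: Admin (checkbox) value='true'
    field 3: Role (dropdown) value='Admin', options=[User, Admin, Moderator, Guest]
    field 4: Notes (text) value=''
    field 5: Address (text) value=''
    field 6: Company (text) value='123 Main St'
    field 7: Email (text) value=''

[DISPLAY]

━━━━━━━━━━━━━━━━━━━━━━━━━━━━━━━┓──────────────┨  
GameOfLife                     ┃4 5 6 7 8     ┃  
───────────────────────────────┨ R           ·┃  
en: 0                          ┃             │┃  
███··············█···          ┃             ·┃  
██·█····█···█···█·██·          ┃              ┃  
··█··█·····██··█·┏━━━━━━━━━━━━━━━━━━━━━━━┓    ┃  
██·█·█·██········┃ FormWidget            ┃    ┃  
█·█····█····███··┠───────────────────────┨━━━━┛  
███·█·███··██████┃> Public:     [x]      ┃       
████·████······██┃  Region:     [Other ▼]┃       
━━━━━━━━━━━━━━━━━┃  Admin:      [x]      ┃       
                 ┃  Role:       [Admin ▼]┃       
                 ┃  Notes:      [       ]┃       


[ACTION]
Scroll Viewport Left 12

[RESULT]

          ┏━━━━━━━━━━━━━━━━━━━━━━━━━━━━━━━━┓─────
          ┃ GameOfLife                     ┃4 5 6
          ┠────────────────────────────────┨ R   
          ┃Gen: 0                          ┃     
          ┃████··············█···          ┃     
          ┃███·█····█···█···█·██·          ┃     
          ┃···█··█·····██··█·┏━━━━━━━━━━━━━━━━━━━
          ┃███·█·█·██········┃ FormWidget        
          ┃·█·█····█····███··┠───────────────────
          ┃████·█·███··██████┃> Public:     [x]  
          ┃█████·████······██┃  Region:     [Othe
          ┗━━━━━━━━━━━━━━━━━━┃  Admin:      [x]  
                             ┃  Role:       [Admi
                             ┃  Notes:      [    


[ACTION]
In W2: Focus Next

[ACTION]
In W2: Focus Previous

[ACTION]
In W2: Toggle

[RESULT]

          ┏━━━━━━━━━━━━━━━━━━━━━━━━━━━━━━━━┓─────
          ┃ GameOfLife                     ┃4 5 6
          ┠────────────────────────────────┨ R   
          ┃Gen: 0                          ┃     
          ┃████··············█···          ┃     
          ┃███·█····█···█···█·██·          ┃     
          ┃···█··█·····██··█·┏━━━━━━━━━━━━━━━━━━━
          ┃███·█·█·██········┃ FormWidget        
          ┃·█·█····█····███··┠───────────────────
          ┃████·█·███··██████┃> Public:     [ ]  
          ┃█████·████······██┃  Region:     [Othe
          ┗━━━━━━━━━━━━━━━━━━┃  Admin:      [x]  
                             ┃  Role:       [Admi
                             ┃  Notes:      [    
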